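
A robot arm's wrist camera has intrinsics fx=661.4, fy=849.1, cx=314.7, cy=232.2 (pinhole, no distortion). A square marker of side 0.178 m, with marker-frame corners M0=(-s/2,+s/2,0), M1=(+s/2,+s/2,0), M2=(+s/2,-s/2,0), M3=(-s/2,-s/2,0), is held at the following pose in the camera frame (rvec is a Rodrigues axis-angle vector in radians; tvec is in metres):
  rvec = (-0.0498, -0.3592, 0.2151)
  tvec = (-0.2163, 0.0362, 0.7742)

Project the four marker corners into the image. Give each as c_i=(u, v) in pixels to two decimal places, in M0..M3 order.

Intrinsics K: fx=661.4, fy=849.1, cx=314.7, cy=232.2
Marker side s = 0.178 m; corners in marker frame (Z=0):
  M0 = (-0.0890, +0.0890, 0)
  M1 = (+0.0890, +0.0890, 0)
  M2 = (+0.0890, -0.0890, 0)
  M3 = (-0.0890, -0.0890, 0)
rvec = (-0.0498, -0.3592, 0.2151), |rvec| = θ = 0.42163 rad = 24.158°
Rodrigues: sinθ=0.40925, 1−cosθ=0.08758; R = I + sinθ·[k]× + (1−cosθ)·[k]×²:
    [+0.91364 -0.19997 -0.35393]
    [+0.21760 +0.97598 +0.01027]
    [+0.34337 -0.08640 +0.93522]
t = (-0.2163, 0.0362, 0.7742) m
M0: Pc = R·M0+t = (-0.31541, +0.10370, +0.73595); u = 661.4·(-0.31541)/0.73595 + 314.7 = 31.2387, v = 849.1·(+0.10370)/0.73595 + 232.2 = 351.8397
M1: Pc = R·M1+t = (-0.15278, +0.14243, +0.79707); u = 661.4·(-0.15278)/0.79707 + 314.7 = 187.9224, v = 849.1·(+0.14243)/0.79707 + 232.2 = 383.9258
M2: Pc = R·M2+t = (-0.11719, -0.03130, +0.81245); u = 661.4·(-0.11719)/0.81245 + 314.7 = 219.2993, v = 849.1·(-0.03130)/0.81245 + 232.2 = 199.4915
M3: Pc = R·M3+t = (-0.27982, -0.07003, +0.75133); u = 661.4·(-0.27982)/0.75133 + 314.7 = 68.3754, v = 849.1·(-0.07003)/0.75133 + 232.2 = 153.0585

c0=(31.24, 351.84) c1=(187.92, 383.93) c2=(219.30, 199.49) c3=(68.38, 153.06)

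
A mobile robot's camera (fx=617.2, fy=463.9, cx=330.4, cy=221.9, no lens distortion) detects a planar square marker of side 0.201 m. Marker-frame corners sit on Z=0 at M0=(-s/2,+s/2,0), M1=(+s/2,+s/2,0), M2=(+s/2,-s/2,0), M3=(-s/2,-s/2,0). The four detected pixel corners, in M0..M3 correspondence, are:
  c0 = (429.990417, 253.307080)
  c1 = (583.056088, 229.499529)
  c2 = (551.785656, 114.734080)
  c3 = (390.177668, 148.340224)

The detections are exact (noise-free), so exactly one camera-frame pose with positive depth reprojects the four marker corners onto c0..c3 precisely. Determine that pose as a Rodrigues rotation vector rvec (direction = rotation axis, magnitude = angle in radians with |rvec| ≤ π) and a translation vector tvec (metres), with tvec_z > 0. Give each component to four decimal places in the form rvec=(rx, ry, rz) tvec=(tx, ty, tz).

Intrinsics K: fx=617.2, fy=463.9, cx=330.4, cy=221.9
Marker side s = 0.201 m; corners in marker frame (Z=0):
  M0 = (-0.1005, +0.1005, 0)
  M1 = (+0.1005, +0.1005, 0)
  M2 = (+0.1005, -0.1005, 0)
  M3 = (-0.1005, -0.1005, 0)
Detected image corners:
  c0 = (429.990417, 253.307080) px
  c1 = (583.056088, 229.499529) px
  c2 = (551.785656, 114.734080) px
  c3 = (390.177668, 148.340224) px
Planar DLT: solve 8×8 A·h = b for H (H[2,2]=1):
  H  [+609.81647 +348.49650 +486.59136]
  H  [-207.66438 +610.94463 +188.90914]
  H  [-0.35234 +0.34971 +1.00000]
B = K⁻¹H; ‖b₁‖=1.259586, ‖b₂‖=1.259586; λ = 2/(‖b₁‖+‖b₂‖) = 0.793912, sign → tz>0 ⇒ λ=+0.793912
r₁ = λ·B[:,0] = (+0.93416,-0.22159,-0.27973); r₂ = λ·B[:,1] = (+0.29965,+0.91276,+0.27764)
r₃ = r₁×r₂ = (+0.19380,-0.34318,+0.91906); SVD([r₁ r₂ r₃]) → R = UVᵀ:
  R  [+0.93416 +0.29965 +0.19380]
  R  [-0.22159 +0.91276 -0.34318]
  R  [-0.27973 +0.27764 +0.91906]
t = (+0.20091, -0.05646, +0.79391) m
tr R = 2.765976; θ = arccos((tr R − 1)/2) = 0.488606 rad = 27.995°
axis k = ((R−Rᵀ)₃₂, (R−Rᵀ)₁₃, (R−Rᵀ)₂₁) / (2 sinθ) = (+0.661290, +0.504402, -0.555225)
rvec = θ·k = (+0.323110, +0.246454, -0.271287)

rvec=(0.3231, 0.2465, -0.2713) tvec=(0.2009, -0.0565, 0.7939)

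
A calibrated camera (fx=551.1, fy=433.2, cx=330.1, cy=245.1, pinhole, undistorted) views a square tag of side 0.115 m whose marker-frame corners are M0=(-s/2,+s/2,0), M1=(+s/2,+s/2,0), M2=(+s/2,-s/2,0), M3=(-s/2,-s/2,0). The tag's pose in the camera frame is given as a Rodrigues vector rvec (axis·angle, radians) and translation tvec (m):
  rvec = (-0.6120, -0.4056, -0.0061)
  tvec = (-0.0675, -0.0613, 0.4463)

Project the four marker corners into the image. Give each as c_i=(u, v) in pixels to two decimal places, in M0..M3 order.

Intrinsics K: fx=551.1, fy=433.2, cx=330.1, cy=245.1
Marker side s = 0.115 m; corners in marker frame (Z=0):
  M0 = (-0.0575, +0.0575, 0)
  M1 = (+0.0575, +0.0575, 0)
  M2 = (+0.0575, -0.0575, 0)
  M3 = (-0.0575, -0.0575, 0)
rvec = (-0.6120, -0.4056, -0.0061), |rvec| = θ = 0.73423 rad = 42.068°
Rodrigues: sinθ=0.67002, 1−cosθ=0.25765; R = I + sinθ·[k]× + (1−cosθ)·[k]×²:
    [+0.92136 +0.12420 -0.36834]
    [+0.11307 +0.82097 +0.55966]
    [+0.37191 -0.55729 +0.74237]
t = (-0.0675, -0.0613, 0.4463) m
M0: Pc = R·M0+t = (-0.11334, -0.02060, +0.39287); u = 551.1·(-0.11334)/0.39287 + 330.1 = 171.1174, v = 433.2·(-0.02060)/0.39287 + 245.1 = 222.3902
M1: Pc = R·M1+t = (-0.00738, -0.00759, +0.43564); u = 551.1·(-0.00738)/0.43564 + 330.1 = 320.7636, v = 433.2·(-0.00759)/0.43564 + 245.1 = 237.5501
M2: Pc = R·M2+t = (-0.02166, -0.10200, +0.49973); u = 551.1·(-0.02166)/0.49973 + 330.1 = 306.2093, v = 433.2·(-0.10200)/0.49973 + 245.1 = 156.6755
M3: Pc = R·M3+t = (-0.12762, -0.11501, +0.45696); u = 551.1·(-0.12762)/0.45696 + 330.1 = 176.1887, v = 433.2·(-0.11501)/0.45696 + 245.1 = 136.0722

c0=(171.12, 222.39) c1=(320.76, 237.55) c2=(306.21, 156.68) c3=(176.19, 136.07)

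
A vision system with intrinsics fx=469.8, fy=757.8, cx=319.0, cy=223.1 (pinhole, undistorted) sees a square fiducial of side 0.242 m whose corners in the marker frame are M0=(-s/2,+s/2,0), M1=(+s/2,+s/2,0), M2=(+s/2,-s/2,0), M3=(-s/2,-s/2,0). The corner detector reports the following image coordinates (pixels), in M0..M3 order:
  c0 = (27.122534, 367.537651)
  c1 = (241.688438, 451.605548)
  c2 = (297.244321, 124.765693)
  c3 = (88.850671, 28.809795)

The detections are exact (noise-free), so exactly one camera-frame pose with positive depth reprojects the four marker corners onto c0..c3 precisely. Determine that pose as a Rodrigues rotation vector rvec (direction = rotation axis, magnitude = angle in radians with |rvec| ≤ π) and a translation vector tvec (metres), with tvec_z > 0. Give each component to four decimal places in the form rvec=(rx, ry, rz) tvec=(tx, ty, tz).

Intrinsics K: fx=469.8, fy=757.8, cx=319.0, cy=223.1
Marker side s = 0.242 m; corners in marker frame (Z=0):
  M0 = (-0.1210, +0.1210, 0)
  M1 = (+0.1210, +0.1210, 0)
  M2 = (+0.1210, -0.1210, 0)
  M3 = (-0.1210, -0.1210, 0)
Detected image corners:
  c0 = (27.122534, 367.537651) px
  c1 = (241.688438, 451.605548) px
  c2 = (297.244321, 124.765693) px
  c3 = (88.850671, 28.809795) px
Planar DLT: solve 8×8 A·h = b for H (H[2,2]=1):
  H  [+901.21959 -254.19774 +166.13457]
  H  [+412.94204 +1356.61907 +242.60058]
  H  [+0.16766 -0.07411 +1.00000]
B = K⁻¹H; ‖b₁‖=1.878768, ‖b₂‖=1.878768; λ = 2/(‖b₁‖+‖b₂‖) = 0.532264, sign → tz>0 ⇒ λ=+0.532264
r₁ = λ·B[:,0] = (+0.96045,+0.26377,+0.08924); r₂ = λ·B[:,1] = (-0.26121,+0.96448,-0.03945)
r₃ = r₁×r₂ = (-0.09647,+0.01458,+0.99523); SVD([r₁ r₂ r₃]) → R = UVᵀ:
  R  [+0.96045 -0.26121 -0.09647]
  R  [+0.26377 +0.96448 +0.01458]
  R  [+0.08924 -0.03945 +0.99523]
t = (-0.17319, +0.01370, +0.53226) m
tr R = 2.920153; θ = arccos((tr R − 1)/2) = 0.283521 rad = 16.245°
axis k = ((R−Rᵀ)₃₂, (R−Rᵀ)₁₃, (R−Rᵀ)₂₁) / (2 sinθ) = (-0.096561, -0.331944, +0.938344)
rvec = θ·k = (-0.027377, -0.094113, +0.266040)

rvec=(-0.0274, -0.0941, 0.2660) tvec=(-0.1732, 0.0137, 0.5323)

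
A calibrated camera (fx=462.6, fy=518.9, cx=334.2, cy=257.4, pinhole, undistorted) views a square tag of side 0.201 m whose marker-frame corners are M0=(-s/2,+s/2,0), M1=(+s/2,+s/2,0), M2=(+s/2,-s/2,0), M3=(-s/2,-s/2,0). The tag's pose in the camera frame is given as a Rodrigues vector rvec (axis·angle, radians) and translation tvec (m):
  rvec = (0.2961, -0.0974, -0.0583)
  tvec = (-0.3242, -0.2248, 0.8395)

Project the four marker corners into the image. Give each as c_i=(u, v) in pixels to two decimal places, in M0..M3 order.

c0=(108.50, 184.03) c1=(218.25, 176.98) c2=(205.00, 49.54) c3=(86.86, 54.32)

Intrinsics K: fx=462.6, fy=518.9, cx=334.2, cy=257.4
Marker side s = 0.201 m; corners in marker frame (Z=0):
  M0 = (-0.1005, +0.1005, 0)
  M1 = (+0.1005, +0.1005, 0)
  M2 = (+0.1005, -0.1005, 0)
  M3 = (-0.1005, -0.1005, 0)
rvec = (0.2961, -0.0974, -0.0583), |rvec| = θ = 0.31711 rad = 18.169°
Rodrigues: sinθ=0.31183, 1−cosθ=0.04986; R = I + sinθ·[k]× + (1−cosθ)·[k]×²:
    [+0.99361 +0.04303 -0.10433]
    [-0.07163 +0.95484 -0.28835]
    [+0.08722 +0.29398 +0.95182]
t = (-0.3242, -0.2248, 0.8395) m
M0: Pc = R·M0+t = (-0.41973, -0.12164, +0.86028); u = 462.6·(-0.41973)/0.86028 + 334.2 = 108.4957, v = 518.9·(-0.12164)/0.86028 + 257.4 = 184.0298
M1: Pc = R·M1+t = (-0.22002, -0.13604, +0.87781); u = 462.6·(-0.22002)/0.87781 + 334.2 = 218.2521, v = 518.9·(-0.13604)/0.87781 + 257.4 = 176.9845
M2: Pc = R·M2+t = (-0.22867, -0.32796, +0.81872); u = 462.6·(-0.22867)/0.81872 + 334.2 = 204.9971, v = 518.9·(-0.32796)/0.81872 + 257.4 = 49.5408
M3: Pc = R·M3+t = (-0.42838, -0.31356, +0.80119); u = 462.6·(-0.42838)/0.80119 + 334.2 = 86.8559, v = 518.9·(-0.31356)/0.80119 + 257.4 = 54.3172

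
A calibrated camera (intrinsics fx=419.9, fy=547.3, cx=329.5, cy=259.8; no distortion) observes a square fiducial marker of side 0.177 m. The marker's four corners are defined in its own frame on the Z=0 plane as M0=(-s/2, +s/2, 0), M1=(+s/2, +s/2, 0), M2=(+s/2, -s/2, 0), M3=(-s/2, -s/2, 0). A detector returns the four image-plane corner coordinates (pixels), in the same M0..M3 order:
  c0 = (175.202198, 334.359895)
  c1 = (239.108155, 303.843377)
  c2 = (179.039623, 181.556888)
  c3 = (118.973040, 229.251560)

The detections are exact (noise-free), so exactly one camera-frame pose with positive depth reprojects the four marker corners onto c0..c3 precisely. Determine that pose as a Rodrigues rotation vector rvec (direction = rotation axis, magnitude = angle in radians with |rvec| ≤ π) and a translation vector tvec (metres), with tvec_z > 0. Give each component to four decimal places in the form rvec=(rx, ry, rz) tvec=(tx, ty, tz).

Intrinsics K: fx=419.9, fy=547.3, cx=329.5, cy=259.8
Marker side s = 0.177 m; corners in marker frame (Z=0):
  M0 = (-0.0885, +0.0885, 0)
  M1 = (+0.0885, +0.0885, 0)
  M2 = (+0.0885, -0.0885, 0)
  M3 = (-0.0885, -0.0885, 0)
Detected image corners:
  c0 = (175.202198, 334.359895) px
  c1 = (239.108155, 303.843377) px
  c2 = (179.039623, 181.556888) px
  c3 = (118.973040, 229.251560) px
Planar DLT: solve 8×8 A·h = b for H (H[2,2]=1):
  H  [+219.39943 +388.51498 +176.93799]
  H  [-412.58599 +728.58246 +265.24196]
  H  [-0.73637 +0.34084 +1.00000]
B = K⁻¹H; ‖b₁‖=1.384357, ‖b₂‖=1.384357; λ = 2/(‖b₁‖+‖b₂‖) = 0.722357, sign → tz>0 ⇒ λ=+0.722357
r₁ = λ·B[:,0] = (+0.79484,-0.29206,-0.53192); r₂ = λ·B[:,1] = (+0.47516,+0.84475,+0.24621)
r₃ = r₁×r₂ = (+0.37743,-0.44844,+0.81021); SVD([r₁ r₂ r₃]) → R = UVᵀ:
  R  [+0.79484 +0.47516 +0.37743]
  R  [-0.29206 +0.84475 -0.44844]
  R  [-0.53192 +0.24621 +0.81021]
t = (-0.26245, +0.00718, +0.72236) m
tr R = 2.449798; θ = arccos((tr R − 1)/2) = 0.759908 rad = 43.540°
axis k = ((R−Rᵀ)₃₂, (R−Rᵀ)₁₃, (R−Rᵀ)₂₁) / (2 sinθ) = (+0.504208, +0.660045, -0.556879)
rvec = θ·k = (+0.383152, +0.501574, -0.423177)

rvec=(0.3832, 0.5016, -0.4232) tvec=(-0.2625, 0.0072, 0.7224)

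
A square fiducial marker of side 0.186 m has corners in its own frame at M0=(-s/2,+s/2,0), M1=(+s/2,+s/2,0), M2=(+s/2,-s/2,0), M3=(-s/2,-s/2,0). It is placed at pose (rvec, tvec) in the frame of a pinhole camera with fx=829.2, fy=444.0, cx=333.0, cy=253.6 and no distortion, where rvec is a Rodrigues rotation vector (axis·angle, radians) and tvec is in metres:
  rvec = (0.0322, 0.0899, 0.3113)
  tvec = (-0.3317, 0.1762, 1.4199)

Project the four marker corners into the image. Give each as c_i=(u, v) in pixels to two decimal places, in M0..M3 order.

c0=(73.47, 326.81) c1=(173.85, 345.53) c2=(206.24, 290.27) c3=(104.90, 272.05)

Intrinsics K: fx=829.2, fy=444.0, cx=333.0, cy=253.6
Marker side s = 0.186 m; corners in marker frame (Z=0):
  M0 = (-0.0930, +0.0930, 0)
  M1 = (+0.0930, +0.0930, 0)
  M2 = (+0.0930, -0.0930, 0)
  M3 = (-0.0930, -0.0930, 0)
rvec = (0.0322, 0.0899, 0.3113), |rvec| = θ = 0.32562 rad = 18.656°
Rodrigues: sinθ=0.31989, 1−cosθ=0.05255; R = I + sinθ·[k]× + (1−cosθ)·[k]×²:
    [+0.94797 -0.30439 +0.09329]
    [+0.30726 +0.95146 -0.01776]
    [-0.08335 +0.04550 +0.99548]
t = (-0.3317, 0.1762, 1.4199) m
M0: Pc = R·M0+t = (-0.44817, +0.23611, +1.43188); u = 829.2·(-0.44817)/1.43188 + 333.0 = 73.4662, v = 444.0·(+0.23611)/1.43188 + 253.6 = 326.8133
M1: Pc = R·M1+t = (-0.27185, +0.29326, +1.41638); u = 829.2·(-0.27185)/1.41638 + 333.0 = 173.8506, v = 444.0·(+0.29326)/1.41638 + 253.6 = 345.5301
M2: Pc = R·M2+t = (-0.21523, +0.11629, +1.40792); u = 829.2·(-0.21523)/1.40792 + 333.0 = 206.2389, v = 444.0·(+0.11629)/1.40792 + 253.6 = 290.2731
M3: Pc = R·M3+t = (-0.39155, +0.05914, +1.42342); u = 829.2·(-0.39155)/1.42342 + 333.0 = 104.9048, v = 444.0·(+0.05914)/1.42342 + 253.6 = 272.0469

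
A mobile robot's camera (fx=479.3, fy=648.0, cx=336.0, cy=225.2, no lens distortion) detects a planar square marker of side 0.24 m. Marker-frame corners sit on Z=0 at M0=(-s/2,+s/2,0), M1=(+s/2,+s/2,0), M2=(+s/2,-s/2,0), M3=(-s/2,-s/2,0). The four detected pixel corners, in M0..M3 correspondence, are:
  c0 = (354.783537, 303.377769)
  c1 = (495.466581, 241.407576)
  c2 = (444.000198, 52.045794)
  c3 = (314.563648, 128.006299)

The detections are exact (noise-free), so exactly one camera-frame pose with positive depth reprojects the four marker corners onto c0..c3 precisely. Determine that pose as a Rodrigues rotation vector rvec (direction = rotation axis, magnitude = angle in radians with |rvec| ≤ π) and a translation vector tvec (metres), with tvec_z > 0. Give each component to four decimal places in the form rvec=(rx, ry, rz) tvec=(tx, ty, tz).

Intrinsics K: fx=479.3, fy=648.0, cx=336.0, cy=225.2
Marker side s = 0.24 m; corners in marker frame (Z=0):
  M0 = (-0.1200, +0.1200, 0)
  M1 = (+0.1200, +0.1200, 0)
  M2 = (+0.1200, -0.1200, 0)
  M3 = (-0.1200, -0.1200, 0)
Detected image corners:
  c0 = (354.783537, 303.377769) px
  c1 = (495.466581, 241.407576) px
  c2 = (444.000198, 52.045794) px
  c3 = (314.563648, 128.006299) px
Planar DLT: solve 8×8 A·h = b for H (H[2,2]=1):
  H  [+401.44745 +104.88968 +398.38426]
  H  [-360.50018 +720.16742 +180.55030]
  H  [-0.39957 -0.21134 +1.00000]
B = K⁻¹H; ‖b₁‖=1.258226, ‖b₂‖=1.258226; λ = 2/(‖b₁‖+‖b₂‖) = 0.794770, sign → tz>0 ⇒ λ=+0.794770
r₁ = λ·B[:,0] = (+0.88830,-0.33179,-0.31756); r₂ = λ·B[:,1] = (+0.29167,+0.94166,-0.16796)
r₃ = r₁×r₂ = (+0.35476,+0.05658,+0.93324); SVD([r₁ r₂ r₃]) → R = UVᵀ:
  R  [+0.88830 +0.29167 +0.35476]
  R  [-0.33179 +0.94166 +0.05658]
  R  [-0.31756 -0.16796 +0.93324]
t = (+0.10344, -0.05476, +0.79477) m
tr R = 2.763193; θ = arccos((tr R − 1)/2) = 0.491562 rad = 28.164°
axis k = ((R−Rᵀ)₃₂, (R−Rᵀ)₁₃, (R−Rᵀ)₂₁) / (2 sinθ) = (-0.237858, +0.712208, -0.660442)
rvec = θ·k = (-0.116922, +0.350094, -0.324648)

rvec=(-0.1169, 0.3501, -0.3246) tvec=(0.1034, -0.0548, 0.7948)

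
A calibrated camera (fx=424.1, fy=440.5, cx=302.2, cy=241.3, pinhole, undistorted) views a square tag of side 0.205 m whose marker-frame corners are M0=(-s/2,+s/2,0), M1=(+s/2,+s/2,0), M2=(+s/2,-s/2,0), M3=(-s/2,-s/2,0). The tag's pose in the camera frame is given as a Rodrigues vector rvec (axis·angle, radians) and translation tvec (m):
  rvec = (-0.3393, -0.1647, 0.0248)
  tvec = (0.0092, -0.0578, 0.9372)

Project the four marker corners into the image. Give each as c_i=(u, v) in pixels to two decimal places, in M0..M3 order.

Intrinsics K: fx=424.1, fy=440.5, cx=302.2, cy=241.3
Marker side s = 0.205 m; corners in marker frame (Z=0):
  M0 = (-0.1025, +0.1025, 0)
  M1 = (+0.1025, +0.1025, 0)
  M2 = (+0.1025, -0.1025, 0)
  M3 = (-0.1025, -0.1025, 0)
rvec = (-0.3393, -0.1647, 0.0248), |rvec| = θ = 0.37798 rad = 21.656°
Rodrigues: sinθ=0.36904, 1−cosθ=0.07059; R = I + sinθ·[k]× + (1−cosθ)·[k]×²:
    [+0.98629 +0.00340 -0.16496]
    [+0.05182 +0.94282 +0.32926]
    [+0.15665 -0.33330 +0.92972]
t = (0.0092, -0.0578, 0.9372) m
M0: Pc = R·M0+t = (-0.09155, +0.03353, +0.88698); u = 424.1·(-0.09155)/0.88698 + 302.2 = 258.4278, v = 440.5·(+0.03353)/0.88698 + 241.3 = 257.9503
M1: Pc = R·M1+t = (+0.11064, +0.04415, +0.91909); u = 424.1·(+0.11064)/0.91909 + 302.2 = 353.2544, v = 440.5·(+0.04415)/0.91909 + 241.3 = 262.4603
M2: Pc = R·M2+t = (+0.10995, -0.14913, +0.98742); u = 424.1·(+0.10995)/0.98742 + 302.2 = 349.4226, v = 440.5·(-0.14913)/0.98742 + 241.3 = 174.7727
M3: Pc = R·M3+t = (-0.09224, -0.15975, +0.95531); u = 424.1·(-0.09224)/0.95531 + 302.2 = 261.2494, v = 440.5·(-0.15975)/0.95531 + 241.3 = 167.6376

c0=(258.43, 257.95) c1=(353.25, 262.46) c2=(349.42, 174.77) c3=(261.25, 167.64)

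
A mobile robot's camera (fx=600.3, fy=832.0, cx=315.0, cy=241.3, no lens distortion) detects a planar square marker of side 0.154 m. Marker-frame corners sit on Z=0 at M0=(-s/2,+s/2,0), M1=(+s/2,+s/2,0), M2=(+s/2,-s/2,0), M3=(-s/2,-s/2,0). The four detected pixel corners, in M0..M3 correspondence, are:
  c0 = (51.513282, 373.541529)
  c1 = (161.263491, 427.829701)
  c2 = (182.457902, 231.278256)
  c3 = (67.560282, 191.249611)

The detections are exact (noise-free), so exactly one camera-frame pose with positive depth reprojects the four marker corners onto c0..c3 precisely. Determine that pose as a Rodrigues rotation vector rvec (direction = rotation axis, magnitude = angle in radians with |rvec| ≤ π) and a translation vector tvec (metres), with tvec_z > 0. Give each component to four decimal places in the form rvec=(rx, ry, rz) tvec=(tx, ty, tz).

rvec=(0.1020, 0.3752, 0.2011) tvec=(-0.2196, 0.0512, 0.6534)

Intrinsics K: fx=600.3, fy=832.0, cx=315.0, cy=241.3
Marker side s = 0.154 m; corners in marker frame (Z=0):
  M0 = (-0.0770, +0.0770, 0)
  M1 = (+0.0770, +0.0770, 0)
  M2 = (+0.0770, -0.0770, 0)
  M3 = (-0.0770, -0.0770, 0)
Detected image corners:
  c0 = (51.513282, 373.541529) px
  c1 = (161.263491, 427.829701) px
  c2 = (182.457902, 231.278256) px
  c3 = (67.560282, 191.249611) px
Planar DLT: solve 8×8 A·h = b for H (H[2,2]=1):
  H  [+666.56182 -96.15778 +113.21185]
  H  [+141.55507 +1291.71298 +306.50983]
  H  [-0.54060 +0.20796 +1.00000]
B = K⁻¹H; ‖b₁‖=1.530527, ‖b₂‖=1.530527; λ = 2/(‖b₁‖+‖b₂‖) = 0.653370, sign → tz>0 ⇒ λ=+0.653370
r₁ = λ·B[:,0] = (+0.91083,+0.21360,-0.35321); r₂ = λ·B[:,1] = (-0.17596,+0.97498,+0.13587)
r₃ = r₁×r₂ = (+0.37339,-0.06161,+0.92562); SVD([r₁ r₂ r₃]) → R = UVᵀ:
  R  [+0.91083 -0.17596 +0.37339]
  R  [+0.21360 +0.97498 -0.06161]
  R  [-0.35321 +0.13587 +0.92562]
t = (-0.21963, +0.05121, +0.65337) m
tr R = 2.811433; θ = arccos((tr R − 1)/2) = 0.437729 rad = 25.080°
axis k = ((R−Rᵀ)₃₂, (R−Rᵀ)₁₃, (R−Rᵀ)₂₁) / (2 sinθ) = (+0.232940, +0.857081, +0.459511)
rvec = θ·k = (+0.101965, +0.375170, +0.201141)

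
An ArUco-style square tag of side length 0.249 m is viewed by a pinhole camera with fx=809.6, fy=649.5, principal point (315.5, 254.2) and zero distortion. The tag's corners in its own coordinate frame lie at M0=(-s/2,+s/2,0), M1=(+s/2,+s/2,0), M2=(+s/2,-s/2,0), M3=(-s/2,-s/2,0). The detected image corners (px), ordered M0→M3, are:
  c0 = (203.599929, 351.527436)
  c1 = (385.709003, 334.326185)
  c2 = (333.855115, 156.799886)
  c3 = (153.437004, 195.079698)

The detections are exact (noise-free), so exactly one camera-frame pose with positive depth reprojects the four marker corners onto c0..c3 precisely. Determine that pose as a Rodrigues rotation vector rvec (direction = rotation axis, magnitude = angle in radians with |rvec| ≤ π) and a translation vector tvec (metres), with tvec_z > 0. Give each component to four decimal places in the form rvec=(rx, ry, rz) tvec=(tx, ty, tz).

rvec=(0.1490, 0.4678, -0.2080) tvec=(-0.0599, 0.0103, 0.9404)

Intrinsics K: fx=809.6, fy=649.5, cx=315.5, cy=254.2
Marker side s = 0.249 m; corners in marker frame (Z=0):
  M0 = (-0.1245, +0.1245, 0)
  M1 = (+0.1245, +0.1245, 0)
  M2 = (+0.1245, -0.1245, 0)
  M3 = (-0.1245, -0.1245, 0)
Detected image corners:
  c0 = (203.599929, 351.527436) px
  c1 = (385.709003, 334.326185) px
  c2 = (333.855115, 156.799886) px
  c3 = (153.437004, 195.079698) px
Planar DLT: solve 8×8 A·h = b for H (H[2,2]=1):
  H  [+596.05823 +231.69358 +263.93756]
  H  [-238.06495 +694.11847 +261.32451]
  H  [-0.49025 +0.10049 +1.00000]
B = K⁻¹H; ‖b₁‖=1.063349, ‖b₂‖=1.063349; λ = 2/(‖b₁‖+‖b₂‖) = 0.940425, sign → tz>0 ⇒ λ=+0.940425
r₁ = λ·B[:,0] = (+0.87204,-0.16426,-0.46104); r₂ = λ·B[:,1] = (+0.23230,+0.96804,+0.09451)
r₃ = r₁×r₂ = (+0.43078,-0.18952,+0.88233); SVD([r₁ r₂ r₃]) → R = UVᵀ:
  R  [+0.87204 +0.23230 +0.43078]
  R  [-0.16426 +0.96804 -0.18952]
  R  [-0.46104 +0.09451 +0.88233]
t = (-0.05989, +0.01032, +0.94042) m
tr R = 2.722416; θ = arccos((tr R − 1)/2) = 0.533154 rad = 30.548°
axis k = ((R−Rᵀ)₃₂, (R−Rᵀ)₁₃, (R−Rᵀ)₂₁) / (2 sinθ) = (+0.279410, +0.877345, -0.390123)
rvec = θ·k = (+0.148969, +0.467760, -0.207996)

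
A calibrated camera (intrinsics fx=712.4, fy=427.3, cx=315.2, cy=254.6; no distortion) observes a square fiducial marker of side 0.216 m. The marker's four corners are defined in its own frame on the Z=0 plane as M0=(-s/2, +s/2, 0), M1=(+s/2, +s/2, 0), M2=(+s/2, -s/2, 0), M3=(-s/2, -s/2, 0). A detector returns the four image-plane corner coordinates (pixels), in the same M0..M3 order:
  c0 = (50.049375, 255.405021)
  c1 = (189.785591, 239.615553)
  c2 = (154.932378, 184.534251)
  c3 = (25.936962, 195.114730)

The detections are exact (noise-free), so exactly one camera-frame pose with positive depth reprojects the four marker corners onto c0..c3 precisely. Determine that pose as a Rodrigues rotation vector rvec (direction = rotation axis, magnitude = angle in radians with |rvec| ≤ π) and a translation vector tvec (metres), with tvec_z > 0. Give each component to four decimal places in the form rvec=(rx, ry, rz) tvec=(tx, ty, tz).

rvec=(-0.6165, -0.3063, -0.3156) tvec=(-0.3414, -0.1025, 1.1670)

Intrinsics K: fx=712.4, fy=427.3, cx=315.2, cy=254.6
Marker side s = 0.216 m; corners in marker frame (Z=0):
  M0 = (-0.1080, +0.1080, 0)
  M1 = (+0.1080, +0.1080, 0)
  M2 = (+0.1080, -0.1080, 0)
  M3 = (-0.1080, -0.1080, 0)
Detected image corners:
  c0 = (50.049375, 255.405021) px
  c1 = (189.785591, 239.615553) px
  c2 = (154.932378, 184.534251) px
  c3 = (25.936962, 195.114730) px
Planar DLT: solve 8×8 A·h = b for H (H[2,2]=1):
  H  [+654.28074 +91.09557 +106.77995]
  H  [+8.96676 +170.49051 +217.07146]
  H  [+0.31754 -0.43975 +1.00000]
B = K⁻¹H; ‖b₁‖=0.856909, ‖b₂‖=0.856908; λ = 2/(‖b₁‖+‖b₂‖) = 1.166986, sign → tz>0 ⇒ λ=+1.166986
r₁ = λ·B[:,0] = (+0.90782,-0.19631,+0.37056); r₂ = λ·B[:,1] = (+0.37628,+0.77140,-0.51319)
r₃ = r₁×r₂ = (-0.18511,+0.60532,+0.77416); SVD([r₁ r₂ r₃]) → R = UVᵀ:
  R  [+0.90782 +0.37628 -0.18511]
  R  [-0.19631 +0.77140 +0.60532]
  R  [+0.37056 -0.51319 +0.77416]
t = (-0.34141, -0.10249, +1.16699) m
tr R = 2.453379; θ = arccos((tr R − 1)/2) = 0.757306 rad = 43.390°
axis k = ((R−Rᵀ)₃₂, (R−Rᵀ)₁₃, (R−Rᵀ)₂₁) / (2 sinθ) = (-0.814092, -0.404441, -0.416752)
rvec = θ·k = (-0.616517, -0.306286, -0.315609)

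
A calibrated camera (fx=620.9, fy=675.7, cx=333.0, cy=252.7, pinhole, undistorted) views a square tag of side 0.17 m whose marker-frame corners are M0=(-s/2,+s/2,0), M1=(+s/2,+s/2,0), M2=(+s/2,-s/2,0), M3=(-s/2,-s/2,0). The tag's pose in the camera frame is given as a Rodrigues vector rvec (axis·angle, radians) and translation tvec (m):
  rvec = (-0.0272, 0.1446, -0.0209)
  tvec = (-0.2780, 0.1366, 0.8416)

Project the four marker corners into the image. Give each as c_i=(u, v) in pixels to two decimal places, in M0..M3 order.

c0=(70.10, 430.07) c1=(188.61, 432.15) c2=(187.06, 293.08) c3=(69.27, 294.99)

Intrinsics K: fx=620.9, fy=675.7, cx=333.0, cy=252.7
Marker side s = 0.17 m; corners in marker frame (Z=0):
  M0 = (-0.0850, +0.0850, 0)
  M1 = (+0.0850, +0.0850, 0)
  M2 = (+0.0850, -0.0850, 0)
  M3 = (-0.0850, -0.0850, 0)
rvec = (-0.0272, 0.1446, -0.0209), |rvec| = θ = 0.14861 rad = 8.515°
Rodrigues: sinθ=0.14807, 1−cosθ=0.01102; R = I + sinθ·[k]× + (1−cosθ)·[k]×²:
    [+0.98935 +0.01886 +0.14435]
    [-0.02279 +0.99941 +0.02559]
    [-0.14378 -0.02861 +0.98920]
t = (-0.2780, 0.1366, 0.8416) m
M0: Pc = R·M0+t = (-0.36049, +0.22349, +0.85139); u = 620.9·(-0.36049)/0.85139 + 333.0 = 70.1016, v = 675.7·(+0.22349)/0.85139 + 252.7 = 430.0689
M1: Pc = R·M1+t = (-0.19230, +0.21961, +0.82695); u = 620.9·(-0.19230)/0.82695 + 333.0 = 188.6127, v = 675.7·(+0.21961)/0.82695 + 252.7 = 432.1465
M2: Pc = R·M2+t = (-0.19551, +0.04971, +0.83181); u = 620.9·(-0.19551)/0.83181 + 333.0 = 187.0636, v = 675.7·(+0.04971)/0.83181 + 252.7 = 293.0832
M3: Pc = R·M3+t = (-0.36370, +0.05359, +0.85625); u = 620.9·(-0.36370)/0.85625 + 333.0 = 69.2699, v = 675.7·(+0.05359)/0.85625 + 252.7 = 294.9872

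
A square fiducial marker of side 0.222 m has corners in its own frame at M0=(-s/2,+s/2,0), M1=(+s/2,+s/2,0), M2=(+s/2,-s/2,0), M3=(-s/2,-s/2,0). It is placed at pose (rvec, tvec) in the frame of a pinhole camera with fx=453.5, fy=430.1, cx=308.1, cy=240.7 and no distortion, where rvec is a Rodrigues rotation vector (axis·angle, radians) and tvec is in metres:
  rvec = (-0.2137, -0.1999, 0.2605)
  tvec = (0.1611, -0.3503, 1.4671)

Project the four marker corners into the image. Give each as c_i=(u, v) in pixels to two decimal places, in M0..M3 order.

c0=(317.72, 157.24) c1=(382.77, 177.35) c2=(395.71, 119.90) c3=(333.27, 99.05)

Intrinsics K: fx=453.5, fy=430.1, cx=308.1, cy=240.7
Marker side s = 0.222 m; corners in marker frame (Z=0):
  M0 = (-0.1110, +0.1110, 0)
  M1 = (+0.1110, +0.1110, 0)
  M2 = (+0.1110, -0.1110, 0)
  M3 = (-0.1110, -0.1110, 0)
rvec = (-0.2137, -0.1999, 0.2605), |rvec| = θ = 0.39178 rad = 22.447°
Rodrigues: sinθ=0.38183, 1−cosθ=0.07577; R = I + sinθ·[k]× + (1−cosθ)·[k]×²:
    [+0.94678 -0.23280 -0.22231]
    [+0.27497 +0.94396 +0.18257]
    [+0.16735 -0.23398 +0.95773]
t = (0.1611, -0.3503, 1.4671) m
M0: Pc = R·M0+t = (+0.03017, -0.27604, +1.42255); u = 453.5·(+0.03017)/1.42255 + 308.1 = 317.7171, v = 430.1·(-0.27604)/1.42255 + 240.7 = 157.2402
M1: Pc = R·M1+t = (+0.24035, -0.21500, +1.45970); u = 453.5·(+0.24035)/1.45970 + 308.1 = 382.7723, v = 430.1·(-0.21500)/1.45970 + 240.7 = 177.3509
M2: Pc = R·M2+t = (+0.29203, -0.42456, +1.51165); u = 453.5·(+0.29203)/1.51165 + 308.1 = 395.7110, v = 430.1·(-0.42456)/1.51165 + 240.7 = 119.9033
M3: Pc = R·M3+t = (+0.08185, -0.48560, +1.47450); u = 453.5·(+0.08185)/1.47450 + 308.1 = 333.2736, v = 430.1·(-0.48560)/1.47450 + 240.7 = 99.0535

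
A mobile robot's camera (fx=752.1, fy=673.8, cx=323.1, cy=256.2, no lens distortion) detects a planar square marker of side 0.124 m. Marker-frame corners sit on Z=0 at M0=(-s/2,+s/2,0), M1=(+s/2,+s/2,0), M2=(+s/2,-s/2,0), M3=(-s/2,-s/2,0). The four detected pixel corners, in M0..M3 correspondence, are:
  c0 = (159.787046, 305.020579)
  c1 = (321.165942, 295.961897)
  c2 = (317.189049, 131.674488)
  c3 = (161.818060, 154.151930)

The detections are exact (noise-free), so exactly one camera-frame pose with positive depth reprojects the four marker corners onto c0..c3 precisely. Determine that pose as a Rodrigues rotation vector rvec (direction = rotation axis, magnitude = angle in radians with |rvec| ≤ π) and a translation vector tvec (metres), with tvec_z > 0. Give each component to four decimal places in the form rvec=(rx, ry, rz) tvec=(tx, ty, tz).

rvec=(-0.1512, 0.3882, -0.0525) tvec=(-0.0599, -0.0275, 0.5203)

Intrinsics K: fx=752.1, fy=673.8, cx=323.1, cy=256.2
Marker side s = 0.124 m; corners in marker frame (Z=0):
  M0 = (-0.0620, +0.0620, 0)
  M1 = (+0.0620, +0.0620, 0)
  M2 = (+0.0620, -0.0620, 0)
  M3 = (-0.0620, -0.0620, 0)
Detected image corners:
  c0 = (159.787046, 305.020579) px
  c1 = (321.165942, 295.961897) px
  c2 = (317.189049, 131.674488) px
  c3 = (161.818060, 154.151930) px
Planar DLT: solve 8×8 A·h = b for H (H[2,2]=1):
  H  [+1104.71172 -65.59250 +236.46114]
  H  [-287.11516 +1201.53768 +220.57975]
  H  [-0.71692 -0.30152 +1.00000]
B = K⁻¹H; ‖b₁‖=1.922142, ‖b₂‖=1.922142; λ = 2/(‖b₁‖+‖b₂‖) = 0.520253, sign → tz>0 ⇒ λ=+0.520253
r₁ = λ·B[:,0] = (+0.92440,-0.07987,-0.37298); r₂ = λ·B[:,1] = (+0.02202,+0.98737,-0.15687)
r₃ = r₁×r₂ = (+0.38080,+0.13680,+0.91448); SVD([r₁ r₂ r₃]) → R = UVᵀ:
  R  [+0.92440 +0.02202 +0.38080]
  R  [-0.07987 +0.98737 +0.13680]
  R  [-0.37298 -0.15687 +0.91448]
t = (-0.05993, -0.02750, +0.52025) m
tr R = 2.826254; θ = arccos((tr R − 1)/2) = 0.419906 rad = 24.059°
axis k = ((R−Rᵀ)₃₂, (R−Rᵀ)₁₃, (R−Rᵀ)₂₁) / (2 sinθ) = (-0.360168, +0.924481, -0.124960)
rvec = θ·k = (-0.151237, +0.388195, -0.052471)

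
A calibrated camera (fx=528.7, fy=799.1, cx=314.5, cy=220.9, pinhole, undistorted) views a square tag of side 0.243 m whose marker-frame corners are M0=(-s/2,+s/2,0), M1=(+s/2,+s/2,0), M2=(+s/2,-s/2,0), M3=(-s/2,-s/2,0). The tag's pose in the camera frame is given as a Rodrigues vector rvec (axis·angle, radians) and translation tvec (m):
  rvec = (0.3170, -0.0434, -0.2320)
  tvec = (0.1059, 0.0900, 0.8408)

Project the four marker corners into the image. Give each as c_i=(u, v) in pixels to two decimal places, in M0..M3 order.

c0=(323.15, 430.67) c1=(465.18, 378.93) c2=(444.42, 170.64) c3=(288.86, 226.92)

Intrinsics K: fx=528.7, fy=799.1, cx=314.5, cy=220.9
Marker side s = 0.243 m; corners in marker frame (Z=0):
  M0 = (-0.1215, +0.1215, 0)
  M1 = (+0.1215, +0.1215, 0)
  M2 = (+0.1215, -0.1215, 0)
  M3 = (-0.1215, -0.1215, 0)
rvec = (0.3170, -0.0434, -0.2320), |rvec| = θ = 0.39522 rad = 22.644°
Rodrigues: sinθ=0.38501, 1−cosθ=0.07709; R = I + sinθ·[k]× + (1−cosθ)·[k]×²:
    [+0.97251 +0.21922 -0.07857]
    [-0.23280 +0.92384 -0.30384]
    [+0.00598 +0.31378 +0.94948]
t = (0.1059, 0.0900, 0.8408) m
M0: Pc = R·M0+t = (+0.01438, +0.23053, +0.87820); u = 528.7·(+0.01438)/0.87820 + 314.5 = 323.1544, v = 799.1·(+0.23053)/0.87820 + 220.9 = 430.6682
M1: Pc = R·M1+t = (+0.25069, +0.17396, +0.87965); u = 528.7·(+0.25069)/0.87965 + 314.5 = 465.1758, v = 799.1·(+0.17396)/0.87965 + 220.9 = 378.9320
M2: Pc = R·M2+t = (+0.19742, -0.05053, +0.80340); u = 528.7·(+0.19742)/0.80340 + 314.5 = 444.4204, v = 799.1·(-0.05053)/0.80340 + 220.9 = 170.6389
M3: Pc = R·M3+t = (-0.03889, +0.00604, +0.80195); u = 528.7·(-0.03889)/0.80195 + 314.5 = 288.8580, v = 799.1·(+0.00604)/0.80195 + 220.9 = 226.9165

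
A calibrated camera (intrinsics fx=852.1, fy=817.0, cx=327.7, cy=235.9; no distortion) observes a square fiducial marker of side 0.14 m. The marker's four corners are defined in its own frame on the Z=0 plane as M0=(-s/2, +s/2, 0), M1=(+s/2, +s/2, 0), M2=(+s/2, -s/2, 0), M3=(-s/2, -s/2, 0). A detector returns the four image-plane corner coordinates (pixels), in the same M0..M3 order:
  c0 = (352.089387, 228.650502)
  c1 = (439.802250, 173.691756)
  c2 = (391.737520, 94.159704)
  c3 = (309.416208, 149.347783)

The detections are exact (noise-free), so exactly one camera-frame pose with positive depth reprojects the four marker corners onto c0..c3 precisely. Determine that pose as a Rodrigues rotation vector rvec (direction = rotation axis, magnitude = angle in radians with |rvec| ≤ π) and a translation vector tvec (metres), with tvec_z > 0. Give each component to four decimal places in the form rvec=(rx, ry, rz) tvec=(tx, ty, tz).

rvec=(-0.2997, 0.3857, -0.5135) tvec=(0.0597, -0.1052, 1.1476)

Intrinsics K: fx=852.1, fy=817.0, cx=327.7, cy=235.9
Marker side s = 0.14 m; corners in marker frame (Z=0):
  M0 = (-0.0700, +0.0700, 0)
  M1 = (+0.0700, +0.0700, 0)
  M2 = (+0.0700, -0.0700, 0)
  M3 = (-0.0700, -0.0700, 0)
Detected image corners:
  c0 = (352.089387, 228.650502) px
  c1 = (439.802250, 173.691756) px
  c2 = (391.737520, 94.159704) px
  c3 = (309.416208, 149.347783) px
Planar DLT: solve 8×8 A·h = b for H (H[2,2]=1):
  H  [+515.62961 +203.32323 +372.02205]
  H  [-432.85079 +515.16642 +161.03673]
  H  [-0.24433 -0.32259 +1.00000]
B = K⁻¹H; ‖b₁‖=0.871406, ‖b₂‖=0.871406; λ = 2/(‖b₁‖+‖b₂‖) = 1.147571, sign → tz>0 ⇒ λ=+1.147571
r₁ = λ·B[:,0] = (+0.80226,-0.52703,-0.28039); r₂ = λ·B[:,1] = (+0.41620,+0.83050,-0.37020)
r₃ = r₁×r₂ = (+0.42797,+0.18030,+0.88563); SVD([r₁ r₂ r₃]) → R = UVᵀ:
  R  [+0.80226 +0.41620 +0.42797]
  R  [-0.52703 +0.83050 +0.18030]
  R  [-0.28039 -0.37020 +0.88563]
t = (+0.05969, -0.10515, +1.14757) m
tr R = 2.518388; θ = arccos((tr R − 1)/2) = 0.708722 rad = 40.607°
axis k = ((R−Rᵀ)₃₂, (R−Rᵀ)₁₃, (R−Rᵀ)₂₁) / (2 sinθ) = (-0.422896, +0.544170, -0.724596)
rvec = θ·k = (-0.299716, +0.385665, -0.513537)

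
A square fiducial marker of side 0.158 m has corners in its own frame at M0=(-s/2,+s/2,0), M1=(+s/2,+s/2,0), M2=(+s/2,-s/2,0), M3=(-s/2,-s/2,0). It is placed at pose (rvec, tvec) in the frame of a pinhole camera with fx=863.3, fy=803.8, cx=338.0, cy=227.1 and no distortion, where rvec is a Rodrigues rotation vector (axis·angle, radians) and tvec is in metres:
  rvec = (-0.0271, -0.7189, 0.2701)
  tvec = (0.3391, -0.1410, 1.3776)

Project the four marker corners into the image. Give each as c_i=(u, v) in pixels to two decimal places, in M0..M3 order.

Intrinsics K: fx=863.3, fy=803.8, cx=338.0, cy=227.1
Marker side s = 0.158 m; corners in marker frame (Z=0):
  M0 = (-0.0790, +0.0790, 0)
  M1 = (+0.0790, +0.0790, 0)
  M2 = (+0.0790, -0.0790, 0)
  M3 = (-0.0790, -0.0790, 0)
rvec = (-0.0271, -0.7189, 0.2701), |rvec| = θ = 0.76844 rad = 44.029°
Rodrigues: sinθ=0.69502, 1−cosθ=0.28101; R = I + sinθ·[k]× + (1−cosθ)·[k]×²:
    [+0.71934 -0.23502 -0.65369]
    [+0.25356 +0.96493 -0.06789]
    [+0.64672 -0.11691 +0.75371]
t = (0.3391, -0.1410, 1.3776) m
M0: Pc = R·M0+t = (+0.26371, -0.08480, +1.31727); u = 863.3·(+0.26371)/1.31727 + 338.0 = 510.8244, v = 803.8·(-0.08480)/1.31727 + 227.1 = 175.3540
M1: Pc = R·M1+t = (+0.37736, -0.04474, +1.41946); u = 863.3·(+0.37736)/1.41946 + 338.0 = 567.5079, v = 803.8·(-0.04474)/1.41946 + 227.1 = 201.7656
M2: Pc = R·M2+t = (+0.41449, -0.19720, +1.43793); u = 863.3·(+0.41449)/1.43793 + 338.0 = 586.8535, v = 803.8·(-0.19720)/1.43793 + 227.1 = 116.8663
M3: Pc = R·M3+t = (+0.30084, -0.23726, +1.33574); u = 863.3·(+0.30084)/1.33574 + 338.0 = 532.4337, v = 803.8·(-0.23726)/1.33574 + 227.1 = 84.3253

c0=(510.82, 175.35) c1=(567.51, 201.77) c2=(586.85, 116.87) c3=(532.43, 84.33)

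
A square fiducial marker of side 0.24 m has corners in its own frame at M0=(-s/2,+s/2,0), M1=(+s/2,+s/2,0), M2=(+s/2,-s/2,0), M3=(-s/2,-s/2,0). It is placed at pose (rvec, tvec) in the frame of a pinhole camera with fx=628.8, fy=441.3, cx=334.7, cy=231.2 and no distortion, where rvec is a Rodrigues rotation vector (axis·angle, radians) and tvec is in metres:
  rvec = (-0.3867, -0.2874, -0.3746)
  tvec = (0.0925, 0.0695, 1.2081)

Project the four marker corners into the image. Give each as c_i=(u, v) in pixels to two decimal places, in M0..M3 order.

c0=(353.70, 312.58) c1=(463.52, 281.06) c2=(408.45, 207.39) c3=(301.70, 231.97)

Intrinsics K: fx=628.8, fy=441.3, cx=334.7, cy=231.2
Marker side s = 0.24 m; corners in marker frame (Z=0):
  M0 = (-0.1200, +0.1200, 0)
  M1 = (+0.1200, +0.1200, 0)
  M2 = (+0.1200, -0.1200, 0)
  M3 = (-0.1200, -0.1200, 0)
rvec = (-0.3867, -0.2874, -0.3746), |rvec| = θ = 0.61030 rad = 34.967°
Rodrigues: sinθ=0.57311, 1−cosθ=0.18052; R = I + sinθ·[k]× + (1−cosθ)·[k]×²:
    [+0.89195 +0.40564 -0.19968]
    [-0.29791 +0.85951 +0.41532]
    [+0.34010 -0.31096 +0.88749]
t = (0.0925, 0.0695, 1.2081) m
M0: Pc = R·M0+t = (+0.03414, +0.20839, +1.12997); u = 628.8·(+0.03414)/1.12997 + 334.7 = 353.6993, v = 441.3·(+0.20839)/1.12997 + 231.2 = 312.5849
M1: Pc = R·M1+t = (+0.24821, +0.13689, +1.21160); u = 628.8·(+0.24821)/1.21160 + 334.7 = 463.5179, v = 441.3·(+0.13689)/1.21160 + 231.2 = 281.0603
M2: Pc = R·M2+t = (+0.15086, -0.06939, +1.28623); u = 628.8·(+0.15086)/1.28623 + 334.7 = 408.4501, v = 441.3·(-0.06939)/1.28623 + 231.2 = 207.3923
M3: Pc = R·M3+t = (-0.06321, +0.00211, +1.20460); u = 628.8·(-0.06321)/1.20460 + 334.7 = 301.7038, v = 441.3·(+0.00211)/1.20460 + 231.2 = 231.9722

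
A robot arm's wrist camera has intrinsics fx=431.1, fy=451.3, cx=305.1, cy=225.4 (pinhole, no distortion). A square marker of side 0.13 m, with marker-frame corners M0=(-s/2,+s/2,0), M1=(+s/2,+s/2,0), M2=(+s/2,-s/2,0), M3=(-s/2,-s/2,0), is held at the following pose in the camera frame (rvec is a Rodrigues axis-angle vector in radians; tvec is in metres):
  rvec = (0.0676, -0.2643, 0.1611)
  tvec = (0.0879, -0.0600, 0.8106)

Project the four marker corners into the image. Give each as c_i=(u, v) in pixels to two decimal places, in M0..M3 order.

Intrinsics K: fx=431.1, fy=451.3, cx=305.1, cy=225.4
Marker side s = 0.13 m; corners in marker frame (Z=0):
  M0 = (-0.0650, +0.0650, 0)
  M1 = (+0.0650, +0.0650, 0)
  M2 = (+0.0650, -0.0650, 0)
  M3 = (-0.0650, -0.0650, 0)
rvec = (0.0676, -0.2643, 0.1611), |rvec| = θ = 0.31682 rad = 18.153°
Rodrigues: sinθ=0.31155, 1−cosθ=0.04977; R = I + sinθ·[k]× + (1−cosθ)·[k]×²:
    [+0.95250 -0.16728 -0.25450]
    [+0.14956 +0.98487 -0.08759]
    [+0.26530 +0.04536 +0.96310]
t = (0.0879, -0.0600, 0.8106) m
M0: Pc = R·M0+t = (+0.01511, -0.00571, +0.79630); u = 431.1·(+0.01511)/0.79630 + 305.1 = 313.2828, v = 451.3·(-0.00571)/0.79630 + 225.4 = 222.1667
M1: Pc = R·M1+t = (+0.13894, +0.01374, +0.83079); u = 431.1·(+0.13894)/0.83079 + 305.1 = 377.1958, v = 451.3·(+0.01374)/0.83079 + 225.4 = 232.8625
M2: Pc = R·M2+t = (+0.16069, -0.11429, +0.82490); u = 431.1·(+0.16069)/0.82490 + 305.1 = 389.0759, v = 451.3·(-0.11429)/0.82490 + 225.4 = 162.8693
M3: Pc = R·M3+t = (+0.03686, -0.13374, +0.79041); u = 431.1·(+0.03686)/0.79041 + 305.1 = 325.2044, v = 451.3·(-0.13374)/0.79041 + 225.4 = 149.0396

c0=(313.28, 222.17) c1=(377.20, 232.86) c2=(389.08, 162.87) c3=(325.20, 149.04)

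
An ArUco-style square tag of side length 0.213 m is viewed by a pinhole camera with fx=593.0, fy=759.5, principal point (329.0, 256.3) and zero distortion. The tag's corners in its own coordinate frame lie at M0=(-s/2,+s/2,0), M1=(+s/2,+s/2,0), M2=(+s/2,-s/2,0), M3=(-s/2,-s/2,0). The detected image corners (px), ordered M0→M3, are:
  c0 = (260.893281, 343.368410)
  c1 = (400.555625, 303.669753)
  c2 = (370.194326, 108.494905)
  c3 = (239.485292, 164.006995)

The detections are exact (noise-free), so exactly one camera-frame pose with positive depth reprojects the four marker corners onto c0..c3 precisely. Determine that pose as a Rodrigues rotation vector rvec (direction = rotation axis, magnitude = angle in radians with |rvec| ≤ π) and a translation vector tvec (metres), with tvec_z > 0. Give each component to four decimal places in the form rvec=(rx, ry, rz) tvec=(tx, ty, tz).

rvec=(-0.1500, 0.4083, -0.2107) tvec=(-0.0207, -0.0301, 0.8316)

Intrinsics K: fx=593.0, fy=759.5, cx=329.0, cy=256.3
Marker side s = 0.213 m; corners in marker frame (Z=0):
  M0 = (-0.1065, +0.1065, 0)
  M1 = (+0.1065, +0.1065, 0)
  M2 = (+0.1065, -0.1065, 0)
  M3 = (-0.1065, -0.1065, 0)
Detected image corners:
  c0 = (260.893281, 343.368410) px
  c1 = (400.555625, 303.669753) px
  c2 = (370.194326, 108.494905) px
  c3 = (239.485292, 164.006995) px
Planar DLT: solve 8×8 A·h = b for H (H[2,2]=1):
  H  [+490.08477 +49.28807 +314.20922]
  H  [-328.61946 +825.87886 +228.79950]
  H  [-0.45342 -0.22412 +1.00000]
B = K⁻¹H; ‖b₁‖=1.202458, ‖b₂‖=1.202458; λ = 2/(‖b₁‖+‖b₂‖) = 0.831630, sign → tz>0 ⇒ λ=+0.831630
r₁ = λ·B[:,0] = (+0.89650,-0.23258,-0.37708); r₂ = λ·B[:,1] = (+0.17253,+0.96721,-0.18638)
r₃ = r₁×r₂ = (+0.40806,+0.10204,+0.90723); SVD([r₁ r₂ r₃]) → R = UVᵀ:
  R  [+0.89650 +0.17253 +0.40806]
  R  [-0.23258 +0.96721 +0.10204]
  R  [-0.37708 -0.18638 +0.90723]
t = (-0.02074, -0.03011, +0.83163) m
tr R = 2.770948; θ = arccos((tr R − 1)/2) = 0.483283 rad = 27.690°
axis k = ((R−Rᵀ)₃₂, (R−Rᵀ)₁₃, (R−Rᵀ)₂₁) / (2 sinθ) = (-0.310339, +0.844799, -0.435894)
rvec = θ·k = (-0.149982, +0.408277, -0.210660)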